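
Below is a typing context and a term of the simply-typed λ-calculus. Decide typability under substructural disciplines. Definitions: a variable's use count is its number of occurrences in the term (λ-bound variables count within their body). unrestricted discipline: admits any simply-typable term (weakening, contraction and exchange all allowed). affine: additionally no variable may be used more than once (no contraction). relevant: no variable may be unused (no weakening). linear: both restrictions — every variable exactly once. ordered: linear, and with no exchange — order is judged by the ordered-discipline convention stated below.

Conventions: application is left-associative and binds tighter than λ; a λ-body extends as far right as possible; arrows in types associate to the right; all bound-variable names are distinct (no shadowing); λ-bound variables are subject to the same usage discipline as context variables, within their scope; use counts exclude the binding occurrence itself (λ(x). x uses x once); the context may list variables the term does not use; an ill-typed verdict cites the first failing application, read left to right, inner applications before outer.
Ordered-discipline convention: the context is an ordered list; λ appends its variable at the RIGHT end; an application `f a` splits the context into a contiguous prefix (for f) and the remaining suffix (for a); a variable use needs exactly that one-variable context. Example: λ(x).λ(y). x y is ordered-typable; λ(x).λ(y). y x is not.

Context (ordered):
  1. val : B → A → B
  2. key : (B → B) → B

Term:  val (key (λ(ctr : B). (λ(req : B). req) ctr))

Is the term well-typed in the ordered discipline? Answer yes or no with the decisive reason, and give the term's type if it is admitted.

yes — val, key, ctr, req once each; derivable with no W/C/E; term : A → B
counts: val: 1, key: 1, ctr [bound]: 1, req [bound]: 1
uses in reading order: val, key, req, ctr
typing: the term checks, with type A → B
per-discipline verdicts: ordered ✓, linear ✓, affine ✓, relevant ✓, unrestricted ✓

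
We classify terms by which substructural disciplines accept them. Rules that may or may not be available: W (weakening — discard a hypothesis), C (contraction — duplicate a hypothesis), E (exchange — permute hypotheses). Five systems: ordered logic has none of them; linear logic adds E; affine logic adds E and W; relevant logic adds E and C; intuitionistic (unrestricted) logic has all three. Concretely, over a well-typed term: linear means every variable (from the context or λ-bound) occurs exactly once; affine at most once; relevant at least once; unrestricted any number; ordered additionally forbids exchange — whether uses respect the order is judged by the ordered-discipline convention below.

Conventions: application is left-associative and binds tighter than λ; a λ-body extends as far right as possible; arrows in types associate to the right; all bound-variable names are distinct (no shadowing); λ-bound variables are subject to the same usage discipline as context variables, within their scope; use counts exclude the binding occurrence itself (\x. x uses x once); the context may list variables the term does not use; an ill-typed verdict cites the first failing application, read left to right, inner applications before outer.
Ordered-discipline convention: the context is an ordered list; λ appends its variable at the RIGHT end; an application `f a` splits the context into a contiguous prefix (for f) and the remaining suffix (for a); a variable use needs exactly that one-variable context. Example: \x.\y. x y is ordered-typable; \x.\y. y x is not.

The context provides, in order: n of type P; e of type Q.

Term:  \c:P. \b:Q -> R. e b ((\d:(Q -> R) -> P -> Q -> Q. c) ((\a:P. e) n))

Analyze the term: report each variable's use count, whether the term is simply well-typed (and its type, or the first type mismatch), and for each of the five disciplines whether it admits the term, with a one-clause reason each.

use counts: n=1; e=2; c [bound]=1; b [bound]=1; d [bound]=0; a [bound]=0
left-to-right use order: e, b, c, e, n
typing: ill-typed: can't apply a value of type Q
ordered ✗ (fails simple typing)
linear ✗ (a type mismatch blocks all five)
affine ✗ (the type mismatch rejects it)
relevant ✗ (not simply typable)
unrestricted ✗ (fails simple typing)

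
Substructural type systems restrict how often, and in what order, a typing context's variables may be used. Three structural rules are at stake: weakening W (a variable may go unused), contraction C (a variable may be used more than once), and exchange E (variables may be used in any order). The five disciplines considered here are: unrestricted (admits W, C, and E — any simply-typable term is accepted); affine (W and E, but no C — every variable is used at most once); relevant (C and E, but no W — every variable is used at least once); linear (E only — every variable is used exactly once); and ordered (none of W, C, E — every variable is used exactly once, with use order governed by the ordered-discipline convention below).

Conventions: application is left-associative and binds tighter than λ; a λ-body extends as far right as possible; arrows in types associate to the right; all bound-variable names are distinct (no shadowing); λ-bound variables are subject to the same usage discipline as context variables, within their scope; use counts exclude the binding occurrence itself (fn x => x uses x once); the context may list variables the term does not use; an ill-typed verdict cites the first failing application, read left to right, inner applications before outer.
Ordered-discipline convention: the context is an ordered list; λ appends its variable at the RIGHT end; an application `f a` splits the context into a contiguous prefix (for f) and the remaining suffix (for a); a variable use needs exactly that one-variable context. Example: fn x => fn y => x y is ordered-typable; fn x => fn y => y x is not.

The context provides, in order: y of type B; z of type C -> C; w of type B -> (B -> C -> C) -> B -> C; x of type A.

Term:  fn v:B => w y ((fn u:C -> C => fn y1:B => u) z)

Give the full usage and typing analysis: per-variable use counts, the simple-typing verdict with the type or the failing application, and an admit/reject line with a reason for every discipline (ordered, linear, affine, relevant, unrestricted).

usage: y: 1×, z: 1×, w: 1×, x: 0×, v [bound]: 0×, u [bound]: 1×, y1 [bound]: 0×
left-to-right use order: w, y, u, z
typing: well-typed at B -> B -> C
ordered: ✗ — x, v, y1 left unused
linear: ✗ — x, v, y1 left unused
affine: ✓ — no duplicate uses among y, z, w, x, v, u, y1
relevant: ✗ — x, v, y1 left unused
unrestricted: ✓ — well-typed at B -> B -> C; no restrictions here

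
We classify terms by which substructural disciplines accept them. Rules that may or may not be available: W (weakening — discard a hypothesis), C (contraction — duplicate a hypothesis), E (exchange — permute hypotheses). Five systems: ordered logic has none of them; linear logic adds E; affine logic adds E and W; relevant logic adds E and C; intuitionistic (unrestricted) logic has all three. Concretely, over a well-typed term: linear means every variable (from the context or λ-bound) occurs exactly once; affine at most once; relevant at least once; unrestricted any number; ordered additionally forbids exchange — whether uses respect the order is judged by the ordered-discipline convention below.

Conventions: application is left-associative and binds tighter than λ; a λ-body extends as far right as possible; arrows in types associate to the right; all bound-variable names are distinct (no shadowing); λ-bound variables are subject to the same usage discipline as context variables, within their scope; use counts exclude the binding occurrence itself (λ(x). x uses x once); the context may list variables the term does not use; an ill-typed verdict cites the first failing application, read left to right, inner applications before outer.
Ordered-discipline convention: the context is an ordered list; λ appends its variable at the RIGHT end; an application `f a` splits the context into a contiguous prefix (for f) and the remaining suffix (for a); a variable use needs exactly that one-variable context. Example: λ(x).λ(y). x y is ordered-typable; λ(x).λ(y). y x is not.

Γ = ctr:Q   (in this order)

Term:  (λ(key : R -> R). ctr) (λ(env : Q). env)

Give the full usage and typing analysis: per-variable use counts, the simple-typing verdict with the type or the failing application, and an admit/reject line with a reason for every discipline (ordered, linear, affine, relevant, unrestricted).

counts: ctr: 1; key (bound): 0; env (bound): 1
left-to-right use order: ctr, env
typing: ill-typed: an application expects R -> R but receives Q -> Q
ordered: ✗ — the type mismatch rejects it
linear: ✗ — not simply typable
affine: ✗ — fails simple typing
relevant: ✗ — a type mismatch blocks all five
unrestricted: ✗ — the type mismatch rejects it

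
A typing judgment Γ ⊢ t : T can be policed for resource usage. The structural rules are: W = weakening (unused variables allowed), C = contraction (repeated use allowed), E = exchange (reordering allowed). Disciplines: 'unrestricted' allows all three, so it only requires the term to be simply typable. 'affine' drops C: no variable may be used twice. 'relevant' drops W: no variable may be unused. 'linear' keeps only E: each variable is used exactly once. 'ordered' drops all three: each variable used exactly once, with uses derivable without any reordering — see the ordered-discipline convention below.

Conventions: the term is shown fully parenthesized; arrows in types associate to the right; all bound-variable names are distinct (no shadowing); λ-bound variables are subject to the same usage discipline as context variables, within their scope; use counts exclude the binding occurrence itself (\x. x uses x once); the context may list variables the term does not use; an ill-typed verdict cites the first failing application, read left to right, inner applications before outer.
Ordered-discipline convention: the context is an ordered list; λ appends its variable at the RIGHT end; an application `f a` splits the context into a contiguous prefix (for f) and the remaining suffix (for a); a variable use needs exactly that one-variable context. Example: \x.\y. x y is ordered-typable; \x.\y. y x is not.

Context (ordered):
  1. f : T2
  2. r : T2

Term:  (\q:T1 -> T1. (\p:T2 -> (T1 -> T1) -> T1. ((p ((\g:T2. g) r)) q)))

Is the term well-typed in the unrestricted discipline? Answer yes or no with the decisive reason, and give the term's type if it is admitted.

yes — type-checks ((T1 -> T1) -> (T2 -> (T1 -> T1) -> T1) -> T1) and nothing is barred; term : (T1 -> T1) -> (T2 -> (T1 -> T1) -> T1) -> T1
counts: f: 0×; r: 1×; q (bound): 1×; p (bound): 1×; g (bound): 1×
use order (left to right): p, g, r, q
typing: well-typed — term : (T1 -> T1) -> (T2 -> (T1 -> T1) -> T1) -> T1
per-discipline verdicts: ordered ✗ | linear ✗ | affine ✓ | relevant ✗ | unrestricted ✓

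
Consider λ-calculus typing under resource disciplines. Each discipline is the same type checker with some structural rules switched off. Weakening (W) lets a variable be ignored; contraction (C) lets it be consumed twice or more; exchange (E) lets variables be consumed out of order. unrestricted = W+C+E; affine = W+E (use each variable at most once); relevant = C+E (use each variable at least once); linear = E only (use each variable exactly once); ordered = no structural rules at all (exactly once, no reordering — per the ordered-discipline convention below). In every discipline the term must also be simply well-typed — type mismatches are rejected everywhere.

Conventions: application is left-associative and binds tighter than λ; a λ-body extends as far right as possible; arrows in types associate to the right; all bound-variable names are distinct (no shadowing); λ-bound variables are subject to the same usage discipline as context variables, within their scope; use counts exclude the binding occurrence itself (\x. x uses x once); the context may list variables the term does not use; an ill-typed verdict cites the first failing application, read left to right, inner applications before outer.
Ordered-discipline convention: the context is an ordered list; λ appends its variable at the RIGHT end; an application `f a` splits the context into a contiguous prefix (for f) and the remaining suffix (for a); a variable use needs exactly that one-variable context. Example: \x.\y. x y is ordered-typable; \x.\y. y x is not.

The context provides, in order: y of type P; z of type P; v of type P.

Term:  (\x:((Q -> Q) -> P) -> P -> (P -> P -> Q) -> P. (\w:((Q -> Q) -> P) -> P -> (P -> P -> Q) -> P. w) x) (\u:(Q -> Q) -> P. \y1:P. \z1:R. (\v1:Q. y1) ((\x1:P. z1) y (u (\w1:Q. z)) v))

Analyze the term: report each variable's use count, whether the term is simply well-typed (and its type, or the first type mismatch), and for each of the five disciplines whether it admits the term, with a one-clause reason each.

counts: y: 1; z: 1; v: 1; x (λ-bound): 1; w (λ-bound): 1; u (λ-bound): 1; y1 (λ-bound): 1; z1 (λ-bound): 1; v1 (λ-bound): 0; x1 (λ-bound): 0; w1 (λ-bound): 0
order of uses: w, x, y1, z1, y, u, z, v
typing: ill-typed: an application expects Q -> Q but receives Q -> P
ordered: ✗, fails simple typing
linear: ✗, a type mismatch blocks all five
affine: ✗, the type mismatch rejects it
relevant: ✗, not simply typable
unrestricted: ✗, fails simple typing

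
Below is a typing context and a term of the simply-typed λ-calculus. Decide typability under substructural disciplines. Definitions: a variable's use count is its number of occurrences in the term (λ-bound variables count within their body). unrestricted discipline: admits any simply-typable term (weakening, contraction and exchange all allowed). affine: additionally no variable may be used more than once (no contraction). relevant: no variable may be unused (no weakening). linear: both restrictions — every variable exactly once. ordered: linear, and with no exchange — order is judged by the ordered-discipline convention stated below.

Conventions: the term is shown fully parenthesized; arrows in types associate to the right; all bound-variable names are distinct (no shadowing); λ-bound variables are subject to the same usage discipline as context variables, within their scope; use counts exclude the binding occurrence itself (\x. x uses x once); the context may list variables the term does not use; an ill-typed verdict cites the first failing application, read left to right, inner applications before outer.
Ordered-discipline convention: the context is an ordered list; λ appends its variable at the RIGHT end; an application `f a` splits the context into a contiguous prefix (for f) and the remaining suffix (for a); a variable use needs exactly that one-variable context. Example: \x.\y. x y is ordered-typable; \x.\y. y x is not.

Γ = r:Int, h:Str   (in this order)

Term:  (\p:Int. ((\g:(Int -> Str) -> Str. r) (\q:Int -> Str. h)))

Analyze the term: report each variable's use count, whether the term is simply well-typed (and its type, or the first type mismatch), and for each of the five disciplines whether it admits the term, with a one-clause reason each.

usage: r: 1×; h: 1×; p (λ-bound): 0×; g (λ-bound): 0×; q (λ-bound): 0×
use order (left to right): r, h
typing: the term checks, with type Int -> Int
ordered: ✗, p, g, q never used (weakening)
linear: ✗, p, g, q never used (weakening)
affine: ✓, r, h, p, g, q: no repeats, contraction unneeded
relevant: ✗, p, g, q never used (weakening)
unrestricted: ✓, type-checks (Int -> Int) and nothing is barred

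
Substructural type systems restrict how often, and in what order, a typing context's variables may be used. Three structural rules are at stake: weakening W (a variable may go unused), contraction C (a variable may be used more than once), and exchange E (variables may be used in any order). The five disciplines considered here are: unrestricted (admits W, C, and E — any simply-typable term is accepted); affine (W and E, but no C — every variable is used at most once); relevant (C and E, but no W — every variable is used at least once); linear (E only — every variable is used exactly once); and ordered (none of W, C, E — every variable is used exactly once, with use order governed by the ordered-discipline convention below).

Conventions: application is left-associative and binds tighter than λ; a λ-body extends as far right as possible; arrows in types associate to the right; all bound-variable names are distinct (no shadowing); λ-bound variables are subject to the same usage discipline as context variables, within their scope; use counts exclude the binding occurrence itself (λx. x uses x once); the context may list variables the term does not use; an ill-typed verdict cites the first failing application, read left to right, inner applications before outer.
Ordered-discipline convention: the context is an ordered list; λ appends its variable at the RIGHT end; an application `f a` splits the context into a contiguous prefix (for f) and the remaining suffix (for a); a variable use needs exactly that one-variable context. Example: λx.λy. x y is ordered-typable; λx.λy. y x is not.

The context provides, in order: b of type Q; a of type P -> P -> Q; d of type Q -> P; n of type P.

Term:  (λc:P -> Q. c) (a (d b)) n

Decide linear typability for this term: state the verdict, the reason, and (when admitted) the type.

yes — each of b, a, d, n, c used exactly once; term : Q
use counts: b: 1×; a: 1×; d: 1×; n: 1×; c (bound): 1×
left-to-right use order: c, a, d, b, n
typing: ✓ — Q
all disciplines: ordered ✗ · linear ✓ · affine ✓ · relevant ✓ · unrestricted ✓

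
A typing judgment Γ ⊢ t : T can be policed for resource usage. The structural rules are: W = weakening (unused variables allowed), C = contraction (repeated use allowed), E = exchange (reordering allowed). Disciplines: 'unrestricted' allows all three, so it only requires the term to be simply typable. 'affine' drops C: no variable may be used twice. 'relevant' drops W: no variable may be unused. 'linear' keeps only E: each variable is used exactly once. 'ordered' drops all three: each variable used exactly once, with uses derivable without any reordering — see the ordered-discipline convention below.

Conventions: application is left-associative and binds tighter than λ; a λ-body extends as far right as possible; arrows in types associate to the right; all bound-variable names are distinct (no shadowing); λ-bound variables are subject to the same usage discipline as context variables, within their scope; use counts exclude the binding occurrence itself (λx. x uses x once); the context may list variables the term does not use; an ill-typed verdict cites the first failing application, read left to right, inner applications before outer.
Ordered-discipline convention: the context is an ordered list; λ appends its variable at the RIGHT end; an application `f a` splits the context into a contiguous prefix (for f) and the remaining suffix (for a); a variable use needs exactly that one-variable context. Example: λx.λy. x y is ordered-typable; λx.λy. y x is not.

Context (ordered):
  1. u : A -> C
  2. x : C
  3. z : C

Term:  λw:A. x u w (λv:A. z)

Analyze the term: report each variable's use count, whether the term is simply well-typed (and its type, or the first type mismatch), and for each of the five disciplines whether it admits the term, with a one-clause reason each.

variable uses: u: 1; x: 1; z: 1; w (bound): 1; v (bound): 0
order of uses: x, u, w, z
typing: ill-typed: non-arrow in function slot: C
ordered: ✗ — the type mismatch rejects it
linear: ✗ — not simply typable
affine: ✗ — fails simple typing
relevant: ✗ — a type mismatch blocks all five
unrestricted: ✗ — the type mismatch rejects it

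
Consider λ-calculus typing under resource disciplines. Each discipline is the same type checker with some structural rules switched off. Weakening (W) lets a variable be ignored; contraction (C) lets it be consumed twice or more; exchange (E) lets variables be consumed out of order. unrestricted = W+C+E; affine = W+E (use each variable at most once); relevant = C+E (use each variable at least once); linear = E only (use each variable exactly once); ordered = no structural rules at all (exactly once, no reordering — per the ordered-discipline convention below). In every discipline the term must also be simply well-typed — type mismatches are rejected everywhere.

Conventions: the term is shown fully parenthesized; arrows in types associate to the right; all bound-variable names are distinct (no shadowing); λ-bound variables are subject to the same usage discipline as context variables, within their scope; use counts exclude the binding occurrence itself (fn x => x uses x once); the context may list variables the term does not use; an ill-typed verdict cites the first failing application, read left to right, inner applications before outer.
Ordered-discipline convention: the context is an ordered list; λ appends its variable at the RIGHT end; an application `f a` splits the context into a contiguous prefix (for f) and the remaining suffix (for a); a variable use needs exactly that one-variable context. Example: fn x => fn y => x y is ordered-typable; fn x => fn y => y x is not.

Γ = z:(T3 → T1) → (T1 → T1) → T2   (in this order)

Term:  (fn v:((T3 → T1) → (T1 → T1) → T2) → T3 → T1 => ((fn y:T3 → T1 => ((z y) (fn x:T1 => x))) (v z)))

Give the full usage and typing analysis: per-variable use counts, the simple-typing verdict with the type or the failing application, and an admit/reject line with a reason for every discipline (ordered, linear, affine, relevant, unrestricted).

variable uses: z=2; v [bound]=1; y [bound]=1; x [bound]=1
use order (left to right): z, y, x, v, z
typing: the term checks, with type (((T3 → T1) → (T1 → T1) → T2) → T3 → T1) → T2
ordered: ✗, needs contraction — z ×2
linear: ✗, needs contraction — z ×2
affine: ✗, needs contraction — z ×2
relevant: ✓, none of z, v, y, x goes unused
unrestricted: ✓, well-typed at (((T3 → T1) → (T1 → T1) → T2) → T3 → T1) → T2; no restrictions here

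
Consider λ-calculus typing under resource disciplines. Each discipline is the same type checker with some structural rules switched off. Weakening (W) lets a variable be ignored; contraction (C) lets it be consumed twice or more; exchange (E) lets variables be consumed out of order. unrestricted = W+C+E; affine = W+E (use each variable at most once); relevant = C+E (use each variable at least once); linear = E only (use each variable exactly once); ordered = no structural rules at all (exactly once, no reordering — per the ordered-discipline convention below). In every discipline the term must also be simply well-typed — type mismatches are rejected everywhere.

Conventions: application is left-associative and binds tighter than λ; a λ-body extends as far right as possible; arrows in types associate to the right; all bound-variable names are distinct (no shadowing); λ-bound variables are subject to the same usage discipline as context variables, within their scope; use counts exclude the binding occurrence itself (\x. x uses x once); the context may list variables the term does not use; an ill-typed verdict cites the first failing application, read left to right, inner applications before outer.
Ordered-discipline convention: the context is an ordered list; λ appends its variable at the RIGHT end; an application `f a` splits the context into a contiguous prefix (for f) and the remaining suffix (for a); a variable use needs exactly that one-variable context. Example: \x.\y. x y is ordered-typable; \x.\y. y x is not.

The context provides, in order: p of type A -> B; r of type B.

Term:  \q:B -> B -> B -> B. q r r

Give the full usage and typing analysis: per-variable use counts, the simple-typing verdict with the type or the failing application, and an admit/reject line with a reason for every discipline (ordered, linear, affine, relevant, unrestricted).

counts: p ×0; r ×2; q (λ-bound) ×1
use order (left to right): q, r, r
typing: well-typed — term : (B -> B -> B -> B) -> B -> B
ordered ✗ (needs contraction — r ×2; needs weakening: p unused)
linear ✗ (needs contraction — r ×2; needs weakening: p unused)
affine ✗ (needs contraction — r ×2)
relevant ✗ (needs weakening: p unused)
unrestricted ✓ (typability at (B -> B -> B -> B) -> B -> B is all that's needed)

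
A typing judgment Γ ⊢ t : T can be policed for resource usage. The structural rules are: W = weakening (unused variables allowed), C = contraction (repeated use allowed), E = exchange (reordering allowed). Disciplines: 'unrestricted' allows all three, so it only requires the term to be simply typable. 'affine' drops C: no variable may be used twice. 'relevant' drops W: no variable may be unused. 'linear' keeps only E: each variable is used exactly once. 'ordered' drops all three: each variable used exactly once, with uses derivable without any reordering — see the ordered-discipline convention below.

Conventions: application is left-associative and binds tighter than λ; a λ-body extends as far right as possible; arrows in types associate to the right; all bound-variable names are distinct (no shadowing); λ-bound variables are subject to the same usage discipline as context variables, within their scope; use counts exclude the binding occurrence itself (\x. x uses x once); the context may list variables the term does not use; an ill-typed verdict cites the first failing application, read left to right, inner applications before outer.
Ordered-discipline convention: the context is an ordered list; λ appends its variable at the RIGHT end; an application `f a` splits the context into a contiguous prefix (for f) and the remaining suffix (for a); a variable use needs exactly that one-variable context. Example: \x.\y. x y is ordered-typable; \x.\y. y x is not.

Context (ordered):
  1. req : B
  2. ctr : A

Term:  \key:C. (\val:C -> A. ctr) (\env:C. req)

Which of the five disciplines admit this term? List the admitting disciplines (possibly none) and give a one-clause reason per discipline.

admitted by: none
variable uses: req=1; ctr=1; key (λ-bound)=0; val (λ-bound)=0; env (λ-bound)=0
order of uses: ctr, req
typing: ill-typed: argument of type C -> B where C -> A is required
ordered: ✗ — a type mismatch blocks all five
linear: ✗ — the type mismatch rejects it
affine: ✗ — not simply typable
relevant: ✗ — fails simple typing
unrestricted: ✗ — a type mismatch blocks all five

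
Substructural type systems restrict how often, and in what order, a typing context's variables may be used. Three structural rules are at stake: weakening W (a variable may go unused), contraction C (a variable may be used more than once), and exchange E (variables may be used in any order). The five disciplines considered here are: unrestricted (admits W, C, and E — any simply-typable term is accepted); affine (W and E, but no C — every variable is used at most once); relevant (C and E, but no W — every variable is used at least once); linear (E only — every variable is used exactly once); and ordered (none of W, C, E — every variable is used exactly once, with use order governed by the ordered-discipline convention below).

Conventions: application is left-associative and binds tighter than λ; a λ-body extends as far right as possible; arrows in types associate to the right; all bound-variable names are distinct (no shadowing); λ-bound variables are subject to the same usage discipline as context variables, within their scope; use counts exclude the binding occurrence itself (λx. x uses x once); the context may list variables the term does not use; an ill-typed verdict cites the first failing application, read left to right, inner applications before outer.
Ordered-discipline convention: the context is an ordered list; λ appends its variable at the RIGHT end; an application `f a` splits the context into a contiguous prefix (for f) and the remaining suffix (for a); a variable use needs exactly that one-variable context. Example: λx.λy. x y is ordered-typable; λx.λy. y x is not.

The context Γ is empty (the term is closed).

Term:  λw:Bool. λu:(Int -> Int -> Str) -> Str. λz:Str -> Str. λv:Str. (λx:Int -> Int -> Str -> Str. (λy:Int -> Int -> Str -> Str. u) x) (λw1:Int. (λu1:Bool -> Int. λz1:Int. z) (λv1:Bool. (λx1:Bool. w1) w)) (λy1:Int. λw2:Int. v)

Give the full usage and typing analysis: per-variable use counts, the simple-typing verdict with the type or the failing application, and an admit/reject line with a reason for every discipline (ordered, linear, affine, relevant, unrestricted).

use counts: w [bound]=1, u [bound]=1, z [bound]=1, v [bound]=1, x [bound]=1, y [bound]=0, w1 [bound]=1, u1 [bound]=0, z1 [bound]=0, v1 [bound]=0, x1 [bound]=0, y1 [bound]=0, w2 [bound]=0
order of uses: u, x, z, w1, w, v
typing: well-typed at Bool -> ((Int -> Int -> Str) -> Str) -> (Str -> Str) -> Str -> Str
ordered: ✗ — y, u1, z1, v1, x1, y1, w2 left unused
linear: ✗ — y, u1, z1, v1, x1, y1, w2 left unused
affine: ✓ — w, u, z, v, x, y, w1, u1, z1, v1, x1, y1, w2: no repeats, contraction unneeded
relevant: ✗ — y, u1, z1, v1, x1, y1, w2 left unused
unrestricted: ✓ — well-typed at Bool -> ((Int -> Int -> Str) -> Str) -> (Str -> Str) -> Str -> Str; no restrictions here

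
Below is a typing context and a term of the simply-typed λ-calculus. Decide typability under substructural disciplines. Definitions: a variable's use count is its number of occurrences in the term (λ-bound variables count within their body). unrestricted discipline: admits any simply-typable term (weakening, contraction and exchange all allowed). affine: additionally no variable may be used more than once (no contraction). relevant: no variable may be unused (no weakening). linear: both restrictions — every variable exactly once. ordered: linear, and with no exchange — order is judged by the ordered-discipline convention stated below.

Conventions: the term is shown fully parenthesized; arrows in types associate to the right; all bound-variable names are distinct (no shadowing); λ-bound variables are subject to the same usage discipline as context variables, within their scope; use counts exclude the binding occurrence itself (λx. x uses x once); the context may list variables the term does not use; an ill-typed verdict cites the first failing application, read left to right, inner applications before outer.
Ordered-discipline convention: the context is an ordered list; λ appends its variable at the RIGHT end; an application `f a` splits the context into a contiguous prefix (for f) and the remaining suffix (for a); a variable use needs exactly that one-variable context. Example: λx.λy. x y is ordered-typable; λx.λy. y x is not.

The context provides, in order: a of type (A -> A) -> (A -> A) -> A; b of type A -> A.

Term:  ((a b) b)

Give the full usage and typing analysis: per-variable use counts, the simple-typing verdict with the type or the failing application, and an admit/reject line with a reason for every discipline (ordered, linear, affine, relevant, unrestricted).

variable uses: a: 1, b: 2
left-to-right use order: a, b, b
typing: ✓ — A
ordered ✗ (uses contraction: b ×2)
linear ✗ (uses contraction: b ×2)
affine ✗ (uses contraction: b ×2)
relevant ✓ (every one of a, b appears)
unrestricted ✓ (type-checks (A) and nothing is barred)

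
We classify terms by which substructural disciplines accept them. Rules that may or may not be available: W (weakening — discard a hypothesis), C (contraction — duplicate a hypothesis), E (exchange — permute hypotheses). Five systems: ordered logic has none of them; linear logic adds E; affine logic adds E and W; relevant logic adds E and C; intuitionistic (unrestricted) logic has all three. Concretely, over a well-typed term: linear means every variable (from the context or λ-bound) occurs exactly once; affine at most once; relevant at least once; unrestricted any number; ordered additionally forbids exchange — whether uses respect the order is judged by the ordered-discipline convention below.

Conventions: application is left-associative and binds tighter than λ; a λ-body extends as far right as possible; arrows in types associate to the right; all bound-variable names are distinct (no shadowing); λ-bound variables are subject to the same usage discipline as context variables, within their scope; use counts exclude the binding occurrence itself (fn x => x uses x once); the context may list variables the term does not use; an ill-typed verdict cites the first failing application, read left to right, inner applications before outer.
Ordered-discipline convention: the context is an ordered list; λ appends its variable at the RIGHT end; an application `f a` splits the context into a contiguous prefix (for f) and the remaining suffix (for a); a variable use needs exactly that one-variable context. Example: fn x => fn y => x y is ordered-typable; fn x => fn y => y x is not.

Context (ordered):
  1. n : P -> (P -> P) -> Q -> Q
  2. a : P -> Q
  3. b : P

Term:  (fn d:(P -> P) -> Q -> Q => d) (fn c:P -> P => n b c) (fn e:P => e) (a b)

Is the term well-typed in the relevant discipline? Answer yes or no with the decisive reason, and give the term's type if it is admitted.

yes — n, a, b, d, c, e: all used, weakening unneeded; term : Q
usage: n: 1; a: 1; b: 2; d (λ-bound): 1; c (λ-bound): 1; e (λ-bound): 1
uses in reading order: d, n, b, c, e, a, b
typing: the term checks, with type Q
across the five disciplines: ordered ✗, linear ✗, affine ✗, relevant ✓, unrestricted ✓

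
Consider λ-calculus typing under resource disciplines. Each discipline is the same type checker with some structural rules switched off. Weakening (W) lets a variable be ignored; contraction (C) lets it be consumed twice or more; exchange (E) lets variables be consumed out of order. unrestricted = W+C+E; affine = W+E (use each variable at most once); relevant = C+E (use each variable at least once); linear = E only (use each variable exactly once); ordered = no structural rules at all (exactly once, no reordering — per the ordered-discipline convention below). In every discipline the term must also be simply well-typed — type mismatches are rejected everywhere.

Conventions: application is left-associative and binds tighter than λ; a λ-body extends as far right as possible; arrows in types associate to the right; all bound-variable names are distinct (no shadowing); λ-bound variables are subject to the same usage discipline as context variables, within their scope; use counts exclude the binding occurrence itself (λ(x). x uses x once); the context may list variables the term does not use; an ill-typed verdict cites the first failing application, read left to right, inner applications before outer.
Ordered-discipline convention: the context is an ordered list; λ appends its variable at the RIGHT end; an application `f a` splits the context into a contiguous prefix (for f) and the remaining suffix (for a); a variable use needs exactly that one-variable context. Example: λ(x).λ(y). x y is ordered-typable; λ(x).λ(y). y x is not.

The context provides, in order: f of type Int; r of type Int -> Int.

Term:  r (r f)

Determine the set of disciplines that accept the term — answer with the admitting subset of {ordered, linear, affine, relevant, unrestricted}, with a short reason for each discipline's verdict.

admitting disciplines: relevant, unrestricted
variable uses: f: 1, r: 2
uses in reading order: r, r, f
typing: ✓ — Int
ordered: ✗, needs contraction — r ×2
linear: ✗, needs contraction — r ×2
affine: ✗, needs contraction — r ×2
relevant: ✓, at least one use each (f, r)
unrestricted: ✓, typability at Int is all that's needed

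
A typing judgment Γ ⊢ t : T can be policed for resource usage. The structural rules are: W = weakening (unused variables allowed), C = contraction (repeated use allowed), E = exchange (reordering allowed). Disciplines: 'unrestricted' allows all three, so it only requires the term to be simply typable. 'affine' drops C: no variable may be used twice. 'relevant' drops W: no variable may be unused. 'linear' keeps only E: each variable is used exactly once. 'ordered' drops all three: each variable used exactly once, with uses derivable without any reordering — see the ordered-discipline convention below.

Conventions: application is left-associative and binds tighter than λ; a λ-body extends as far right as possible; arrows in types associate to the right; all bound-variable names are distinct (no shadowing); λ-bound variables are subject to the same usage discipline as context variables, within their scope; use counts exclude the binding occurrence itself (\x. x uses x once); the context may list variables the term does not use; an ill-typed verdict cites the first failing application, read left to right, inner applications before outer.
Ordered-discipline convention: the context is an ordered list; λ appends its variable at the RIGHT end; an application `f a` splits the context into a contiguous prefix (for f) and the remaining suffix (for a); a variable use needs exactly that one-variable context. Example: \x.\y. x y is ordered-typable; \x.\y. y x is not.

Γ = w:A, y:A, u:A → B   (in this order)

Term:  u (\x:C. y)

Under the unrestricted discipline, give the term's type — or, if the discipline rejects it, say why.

not well-typed under unrestricted — the type mismatch rejects it
use counts: w: 0, y: 1, u: 1, x [bound]: 0
left-to-right use order: u, y
typing: ill-typed: a function awaiting A gets C → A
all disciplines: ordered ✗ · linear ✗ · affine ✗ · relevant ✗ · unrestricted ✗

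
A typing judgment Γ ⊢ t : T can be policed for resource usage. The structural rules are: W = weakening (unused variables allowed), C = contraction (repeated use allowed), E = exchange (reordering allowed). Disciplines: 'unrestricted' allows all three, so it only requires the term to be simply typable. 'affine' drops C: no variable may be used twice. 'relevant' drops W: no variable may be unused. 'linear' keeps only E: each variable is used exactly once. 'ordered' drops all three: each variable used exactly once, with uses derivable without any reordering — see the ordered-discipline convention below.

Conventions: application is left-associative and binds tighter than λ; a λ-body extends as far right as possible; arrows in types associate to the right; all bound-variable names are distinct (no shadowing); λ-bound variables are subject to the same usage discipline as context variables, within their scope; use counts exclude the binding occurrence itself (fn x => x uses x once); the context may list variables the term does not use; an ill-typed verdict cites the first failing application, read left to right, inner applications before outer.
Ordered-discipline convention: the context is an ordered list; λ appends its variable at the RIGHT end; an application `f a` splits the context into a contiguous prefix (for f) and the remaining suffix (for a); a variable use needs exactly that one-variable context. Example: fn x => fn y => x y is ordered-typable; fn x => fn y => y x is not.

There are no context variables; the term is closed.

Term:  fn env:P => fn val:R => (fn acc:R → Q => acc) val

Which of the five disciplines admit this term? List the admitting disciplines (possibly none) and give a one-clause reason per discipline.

accepted by: none
counts: env [bound] ×0; val [bound] ×1; acc [bound] ×1
uses in reading order: acc, val
typing: ill-typed: a function awaiting R → Q gets R
ordered: ✗, the type mismatch rejects it
linear: ✗, not simply typable
affine: ✗, fails simple typing
relevant: ✗, a type mismatch blocks all five
unrestricted: ✗, the type mismatch rejects it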